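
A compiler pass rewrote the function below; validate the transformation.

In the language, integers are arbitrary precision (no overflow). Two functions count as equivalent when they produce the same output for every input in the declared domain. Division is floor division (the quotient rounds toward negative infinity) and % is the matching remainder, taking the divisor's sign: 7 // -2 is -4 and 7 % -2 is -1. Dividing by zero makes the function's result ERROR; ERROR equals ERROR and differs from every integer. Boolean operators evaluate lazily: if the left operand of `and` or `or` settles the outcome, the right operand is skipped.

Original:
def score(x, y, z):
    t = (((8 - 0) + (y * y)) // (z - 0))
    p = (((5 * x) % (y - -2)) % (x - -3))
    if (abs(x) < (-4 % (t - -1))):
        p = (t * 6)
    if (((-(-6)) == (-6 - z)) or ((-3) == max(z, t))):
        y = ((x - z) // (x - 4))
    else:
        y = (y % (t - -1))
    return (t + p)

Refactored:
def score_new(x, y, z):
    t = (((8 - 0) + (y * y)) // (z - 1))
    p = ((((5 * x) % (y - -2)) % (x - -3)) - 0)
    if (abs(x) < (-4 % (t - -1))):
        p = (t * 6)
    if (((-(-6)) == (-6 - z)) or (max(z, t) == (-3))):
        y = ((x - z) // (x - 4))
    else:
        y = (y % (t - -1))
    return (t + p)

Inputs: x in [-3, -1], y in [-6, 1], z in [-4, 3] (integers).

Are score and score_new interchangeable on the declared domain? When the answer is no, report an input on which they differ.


Run the pair on x=-2, y=-6, z=-4.
score: t=-11, then p=0, then (abs(x) < (-4 % (t - -1))) is false, then (((-(-6)) == (-6 - z)) or ((-3) == max(z, t))) is false, then y=-6, then returns -11
score_new: t=-9, then p=0, then (abs(x) < (-4 % (t - -1))) is false, then (((-(-6)) == (-6 - z)) or (max(z, t) == (-3))) is false, then y=-6, then returns -9
-11 and -9 differ, so these are not the same function on this domain.
verdict: not equivalent; witness: x=-2, y=-6, z=-4


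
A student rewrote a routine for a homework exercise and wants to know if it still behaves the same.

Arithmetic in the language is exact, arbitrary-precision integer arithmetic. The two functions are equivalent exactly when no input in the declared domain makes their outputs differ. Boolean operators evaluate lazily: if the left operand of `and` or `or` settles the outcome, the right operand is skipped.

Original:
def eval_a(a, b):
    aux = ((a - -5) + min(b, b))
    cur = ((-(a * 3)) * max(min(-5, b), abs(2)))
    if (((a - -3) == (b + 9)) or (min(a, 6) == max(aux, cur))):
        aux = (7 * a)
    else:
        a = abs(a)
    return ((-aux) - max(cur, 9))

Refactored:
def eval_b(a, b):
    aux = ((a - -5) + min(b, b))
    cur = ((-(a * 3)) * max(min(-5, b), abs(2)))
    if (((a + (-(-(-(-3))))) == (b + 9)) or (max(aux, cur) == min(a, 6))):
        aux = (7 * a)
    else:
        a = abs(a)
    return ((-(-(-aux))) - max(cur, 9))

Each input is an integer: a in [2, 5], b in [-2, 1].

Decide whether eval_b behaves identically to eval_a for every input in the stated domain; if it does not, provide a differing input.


The two are interchangeable: arithmetic usage differs, and every declared input agrees.
Spot check at a=5, b=0 — eval_a: aux=10, then cur=-30, then (((a - -3) == (b + 9)) or (min(a, 6) == max(aux, cur))) is false, then a=5, then returns -19. eval_b: aux=10, then cur=-30, then (((a + (-(-(-(-3))))) == (b + 9)) or (max(aux, cur) == min(a, 6))) is false, then a=5, then returns -19. Both give -19.
Across all 16 domain points the two functions coincide.
verdict: equivalent


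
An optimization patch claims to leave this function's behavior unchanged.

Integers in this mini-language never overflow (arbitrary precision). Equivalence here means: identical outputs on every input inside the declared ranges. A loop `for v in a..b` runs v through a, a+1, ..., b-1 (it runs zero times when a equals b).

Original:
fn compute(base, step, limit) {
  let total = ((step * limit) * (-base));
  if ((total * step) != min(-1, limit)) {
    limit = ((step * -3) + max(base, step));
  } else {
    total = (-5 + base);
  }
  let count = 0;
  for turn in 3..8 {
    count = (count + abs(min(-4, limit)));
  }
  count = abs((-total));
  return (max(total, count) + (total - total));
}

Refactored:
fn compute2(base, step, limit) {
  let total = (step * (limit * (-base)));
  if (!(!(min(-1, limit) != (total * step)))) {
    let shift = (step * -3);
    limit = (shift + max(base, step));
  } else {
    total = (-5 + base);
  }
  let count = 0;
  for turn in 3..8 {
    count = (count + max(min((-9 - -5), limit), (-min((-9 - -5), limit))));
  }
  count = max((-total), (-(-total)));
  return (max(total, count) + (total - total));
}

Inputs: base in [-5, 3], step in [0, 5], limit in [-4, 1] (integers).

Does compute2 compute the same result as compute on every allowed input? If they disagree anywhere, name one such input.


Although local variable names differ, boolean connective usage differs, min/max/abs usage differs, arithmetic usage differs, statement counts differ, constant usage differs, 324/324 inputs agree.
verdict: equivalent


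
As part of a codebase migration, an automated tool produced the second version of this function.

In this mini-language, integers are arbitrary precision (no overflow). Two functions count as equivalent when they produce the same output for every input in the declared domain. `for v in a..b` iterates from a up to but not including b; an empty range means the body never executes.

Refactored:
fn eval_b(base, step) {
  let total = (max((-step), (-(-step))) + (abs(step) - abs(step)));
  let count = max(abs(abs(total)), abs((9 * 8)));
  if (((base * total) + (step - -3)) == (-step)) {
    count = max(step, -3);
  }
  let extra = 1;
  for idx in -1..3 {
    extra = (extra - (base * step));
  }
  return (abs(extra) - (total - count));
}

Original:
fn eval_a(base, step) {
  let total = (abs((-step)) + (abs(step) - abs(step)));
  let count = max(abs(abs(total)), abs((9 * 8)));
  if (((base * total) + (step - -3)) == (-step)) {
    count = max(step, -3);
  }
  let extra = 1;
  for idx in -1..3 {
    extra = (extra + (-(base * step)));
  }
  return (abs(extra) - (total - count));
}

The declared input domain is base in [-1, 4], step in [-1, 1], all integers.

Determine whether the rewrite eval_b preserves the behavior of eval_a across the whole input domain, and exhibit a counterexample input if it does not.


Changes here: min/max/abs usage differs, plus arithmetic usage differs; the full 18-point sweep finds no disagreement.
verdict: equivalent


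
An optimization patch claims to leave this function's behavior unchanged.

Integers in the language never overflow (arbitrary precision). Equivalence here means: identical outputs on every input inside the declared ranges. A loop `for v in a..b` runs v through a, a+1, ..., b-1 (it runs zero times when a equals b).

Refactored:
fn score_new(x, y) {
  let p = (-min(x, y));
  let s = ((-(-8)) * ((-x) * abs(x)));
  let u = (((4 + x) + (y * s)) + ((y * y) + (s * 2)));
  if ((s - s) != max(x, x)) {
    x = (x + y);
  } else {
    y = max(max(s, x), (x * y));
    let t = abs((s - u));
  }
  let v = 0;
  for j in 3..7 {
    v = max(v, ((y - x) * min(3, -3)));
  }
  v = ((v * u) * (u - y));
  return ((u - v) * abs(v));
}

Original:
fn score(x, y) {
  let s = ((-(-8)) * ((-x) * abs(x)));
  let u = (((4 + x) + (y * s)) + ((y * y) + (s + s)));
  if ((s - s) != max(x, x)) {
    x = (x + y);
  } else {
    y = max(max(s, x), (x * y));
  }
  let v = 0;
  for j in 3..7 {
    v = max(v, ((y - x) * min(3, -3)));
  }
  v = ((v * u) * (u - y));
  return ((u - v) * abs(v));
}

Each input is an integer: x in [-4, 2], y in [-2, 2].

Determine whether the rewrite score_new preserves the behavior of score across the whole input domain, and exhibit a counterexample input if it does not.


Comparing the listings, the differences include: constant usage differs; statement counts differ; min/max/abs usage differs; arithmetic usage differs; local variable names differ.
Spot check at x=-1, y=-1 — score: s = 8; u = 12; ((s - s) != max(x, x)) -> true; x = -2; v = 0; [j=3]; v = 0; [j=4]; v = 0; [j=5]; v = 0; [j=6]; v = 0; v = 0; return 0. score_new: p = 1; s = 8; u = 12; ((s - s) != max(x, x)) -> true; x = -2; v = 0; [j=3]; v = 0; [j=4]; v = 0; [j=5]; v = 0; [j=6]; v = 0; v = 0; return 0. Both give 0.
Every one of the 35 inputs gives matching results.
verdict: equivalent


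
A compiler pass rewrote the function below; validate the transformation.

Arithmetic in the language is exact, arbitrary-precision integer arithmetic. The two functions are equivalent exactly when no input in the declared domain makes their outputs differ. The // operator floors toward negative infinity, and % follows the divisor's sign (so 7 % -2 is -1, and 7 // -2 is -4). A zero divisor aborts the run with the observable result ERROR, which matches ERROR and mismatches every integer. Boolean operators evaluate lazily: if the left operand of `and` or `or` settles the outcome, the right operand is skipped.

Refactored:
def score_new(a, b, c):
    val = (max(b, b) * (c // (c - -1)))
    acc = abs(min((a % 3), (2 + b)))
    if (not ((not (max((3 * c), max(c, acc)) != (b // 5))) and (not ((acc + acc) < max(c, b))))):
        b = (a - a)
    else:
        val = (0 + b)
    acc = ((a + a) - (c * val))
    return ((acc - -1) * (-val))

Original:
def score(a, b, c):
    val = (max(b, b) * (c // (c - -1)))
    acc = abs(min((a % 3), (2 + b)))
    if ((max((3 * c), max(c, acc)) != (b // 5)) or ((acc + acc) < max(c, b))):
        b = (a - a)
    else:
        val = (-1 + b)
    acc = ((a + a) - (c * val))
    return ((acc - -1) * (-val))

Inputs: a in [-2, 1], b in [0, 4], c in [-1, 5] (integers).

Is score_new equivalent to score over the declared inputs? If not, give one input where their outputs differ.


The rewrite breaks on a=0, b=0, c=0, where the results are 1 and 0.
score: val = 0; acc = 0; ((max((3 * c), max(c, acc)) != (b // 5)) or ((acc + acc) < max(c, b))) -> false; val = -1; acc = 0; return 1
score_new: val = 0; acc = 0; (not ((not (max((3 * c), max(c, acc)) != (b // 5))) and (not ((acc + acc) < max(c, b))))) -> false; val = 0; acc = 0; return 0
verdict: not equivalent; witness: a=0, b=0, c=0


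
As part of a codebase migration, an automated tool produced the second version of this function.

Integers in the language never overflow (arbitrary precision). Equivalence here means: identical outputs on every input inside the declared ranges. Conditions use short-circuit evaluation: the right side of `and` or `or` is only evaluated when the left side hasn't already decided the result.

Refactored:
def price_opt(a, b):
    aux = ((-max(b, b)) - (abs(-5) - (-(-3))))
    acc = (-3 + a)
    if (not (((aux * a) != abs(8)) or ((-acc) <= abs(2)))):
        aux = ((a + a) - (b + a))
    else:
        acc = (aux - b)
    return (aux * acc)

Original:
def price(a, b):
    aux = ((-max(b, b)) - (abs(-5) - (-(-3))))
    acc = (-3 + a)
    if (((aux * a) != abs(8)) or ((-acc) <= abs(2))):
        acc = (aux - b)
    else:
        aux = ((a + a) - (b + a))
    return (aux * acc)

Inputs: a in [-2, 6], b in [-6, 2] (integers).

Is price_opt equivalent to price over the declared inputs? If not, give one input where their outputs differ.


The two are interchangeable: boolean connective usage differs, and every declared input agrees.
Spot check at a=6, b=-6 — price: aux becomes 4; next acc becomes 3; next (((aux * a) != abs(8)) or ((-acc) <= abs(2))) evaluates to true; next acc becomes 10; next final value 40. price_opt: aux becomes 4; next acc becomes 3; next (not (((aux * a) != abs(8)) or ((-acc) <= abs(2)))) evaluates to false; next acc becomes 10; next final value 40. Both give 40.
Every one of the 81 inputs gives matching results.
verdict: equivalent


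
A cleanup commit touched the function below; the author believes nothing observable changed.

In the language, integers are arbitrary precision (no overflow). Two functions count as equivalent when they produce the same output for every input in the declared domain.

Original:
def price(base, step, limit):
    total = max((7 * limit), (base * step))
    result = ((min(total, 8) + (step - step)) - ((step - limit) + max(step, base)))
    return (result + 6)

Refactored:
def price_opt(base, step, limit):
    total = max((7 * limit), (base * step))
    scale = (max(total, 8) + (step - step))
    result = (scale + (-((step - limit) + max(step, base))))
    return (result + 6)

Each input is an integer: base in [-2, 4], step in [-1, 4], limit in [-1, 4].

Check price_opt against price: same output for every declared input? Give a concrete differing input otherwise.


Take base=-2, step=-1, limit=-1.
price: total = 2; result = 3; return 9
price_opt: total = 2; scale = 8; result = 9; return 15
9 and 15 differ, so these are not the same function on this domain.
verdict: not equivalent; witness: base=-2, step=-1, limit=-1


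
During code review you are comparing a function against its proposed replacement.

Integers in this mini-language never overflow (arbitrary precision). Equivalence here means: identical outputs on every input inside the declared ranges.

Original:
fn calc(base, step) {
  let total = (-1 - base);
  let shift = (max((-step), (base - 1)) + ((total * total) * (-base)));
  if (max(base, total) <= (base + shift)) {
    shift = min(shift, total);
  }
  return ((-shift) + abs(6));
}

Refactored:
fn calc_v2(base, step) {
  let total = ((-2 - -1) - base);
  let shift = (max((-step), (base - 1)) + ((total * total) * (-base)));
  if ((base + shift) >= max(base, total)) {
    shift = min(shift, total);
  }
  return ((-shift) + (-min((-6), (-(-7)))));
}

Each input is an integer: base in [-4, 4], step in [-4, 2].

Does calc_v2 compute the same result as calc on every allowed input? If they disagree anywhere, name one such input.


The suspicious edit (`6` became `7`) never changes the result for any input inside the declared domain; all 63 inputs agree.
verdict: equivalent


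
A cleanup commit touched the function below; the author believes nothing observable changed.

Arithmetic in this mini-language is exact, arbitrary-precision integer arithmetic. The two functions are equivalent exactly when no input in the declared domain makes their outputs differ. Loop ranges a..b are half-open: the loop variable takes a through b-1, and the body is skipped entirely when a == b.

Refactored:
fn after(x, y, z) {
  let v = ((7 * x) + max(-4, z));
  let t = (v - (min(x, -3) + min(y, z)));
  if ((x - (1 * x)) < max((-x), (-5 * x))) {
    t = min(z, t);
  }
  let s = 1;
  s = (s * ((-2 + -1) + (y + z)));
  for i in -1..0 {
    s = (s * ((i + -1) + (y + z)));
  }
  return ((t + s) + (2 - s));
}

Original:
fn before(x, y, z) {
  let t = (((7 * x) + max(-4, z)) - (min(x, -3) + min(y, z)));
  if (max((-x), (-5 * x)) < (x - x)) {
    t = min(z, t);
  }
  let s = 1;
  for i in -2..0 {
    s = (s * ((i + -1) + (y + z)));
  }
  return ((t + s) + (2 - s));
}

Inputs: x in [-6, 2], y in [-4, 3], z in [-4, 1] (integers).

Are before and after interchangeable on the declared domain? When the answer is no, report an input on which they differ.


Not equivalent: x=1, y=-4, z=-4 separates them (-2 vs 12).
before: t becomes 10; next (max((-x), (-5 * x)) < (x - x)) evaluates to true; next t becomes -4; next s becomes 1; next at i=-2:; next s becomes -11; next at i=-1:; next s becomes 110; next final value -2
after: v becomes 3; next t becomes 10; next ((x - (1 * x)) < max((-x), (-5 * x))) evaluates to false; next s becomes 1; next s becomes -11; next at i=-1:; next s becomes 110; next final value 12
verdict: not equivalent; witness: x=1, y=-4, z=-4


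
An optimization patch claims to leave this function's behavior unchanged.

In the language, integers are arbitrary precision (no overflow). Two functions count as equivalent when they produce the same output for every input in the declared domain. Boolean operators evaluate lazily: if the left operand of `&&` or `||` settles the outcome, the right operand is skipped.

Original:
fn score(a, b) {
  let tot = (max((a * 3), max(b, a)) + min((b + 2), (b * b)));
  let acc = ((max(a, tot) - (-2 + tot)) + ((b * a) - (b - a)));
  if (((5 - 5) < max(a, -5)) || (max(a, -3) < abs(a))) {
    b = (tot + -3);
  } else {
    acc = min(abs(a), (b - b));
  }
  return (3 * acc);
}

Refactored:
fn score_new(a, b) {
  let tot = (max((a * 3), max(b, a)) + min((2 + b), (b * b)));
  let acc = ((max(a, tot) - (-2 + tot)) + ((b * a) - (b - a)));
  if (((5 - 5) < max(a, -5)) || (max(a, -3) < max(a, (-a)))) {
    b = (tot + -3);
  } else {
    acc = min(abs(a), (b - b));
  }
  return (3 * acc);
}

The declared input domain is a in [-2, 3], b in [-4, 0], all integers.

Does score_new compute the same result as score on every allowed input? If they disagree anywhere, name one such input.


The two are interchangeable: min/max/abs usage differs, and every declared input agrees.
As a probe, take a=1, b=-2: score runs tot = 3; acc = 3; (((5 - 5) < max(a, -5)) || (max(a, -3) < abs(a))) -> true; b = 0; return 9; score_new runs tot = 3; acc = 3; (((5 - 5) < max(a, -5)) || (max(a, -3) < max(a, (-a)))) -> true; b = 0; return 9; both end at 9.
Across all 30 domain points the two functions coincide.
verdict: equivalent


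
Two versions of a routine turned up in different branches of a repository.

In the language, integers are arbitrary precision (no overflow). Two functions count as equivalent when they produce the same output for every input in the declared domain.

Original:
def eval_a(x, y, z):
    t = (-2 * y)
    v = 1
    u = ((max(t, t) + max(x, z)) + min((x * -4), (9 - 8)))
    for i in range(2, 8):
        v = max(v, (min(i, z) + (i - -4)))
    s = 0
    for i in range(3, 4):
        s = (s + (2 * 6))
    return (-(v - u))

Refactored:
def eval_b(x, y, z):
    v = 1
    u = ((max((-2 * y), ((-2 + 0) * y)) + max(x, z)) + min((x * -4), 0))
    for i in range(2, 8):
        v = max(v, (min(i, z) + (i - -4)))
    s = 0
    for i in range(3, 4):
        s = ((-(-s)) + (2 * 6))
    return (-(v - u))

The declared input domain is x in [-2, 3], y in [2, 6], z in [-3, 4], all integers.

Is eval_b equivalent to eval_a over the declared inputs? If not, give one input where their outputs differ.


At x=-2, y=2, z=-3: eval_a gives -13, eval_b gives -14.
verdict: not equivalent; witness: x=-2, y=2, z=-3


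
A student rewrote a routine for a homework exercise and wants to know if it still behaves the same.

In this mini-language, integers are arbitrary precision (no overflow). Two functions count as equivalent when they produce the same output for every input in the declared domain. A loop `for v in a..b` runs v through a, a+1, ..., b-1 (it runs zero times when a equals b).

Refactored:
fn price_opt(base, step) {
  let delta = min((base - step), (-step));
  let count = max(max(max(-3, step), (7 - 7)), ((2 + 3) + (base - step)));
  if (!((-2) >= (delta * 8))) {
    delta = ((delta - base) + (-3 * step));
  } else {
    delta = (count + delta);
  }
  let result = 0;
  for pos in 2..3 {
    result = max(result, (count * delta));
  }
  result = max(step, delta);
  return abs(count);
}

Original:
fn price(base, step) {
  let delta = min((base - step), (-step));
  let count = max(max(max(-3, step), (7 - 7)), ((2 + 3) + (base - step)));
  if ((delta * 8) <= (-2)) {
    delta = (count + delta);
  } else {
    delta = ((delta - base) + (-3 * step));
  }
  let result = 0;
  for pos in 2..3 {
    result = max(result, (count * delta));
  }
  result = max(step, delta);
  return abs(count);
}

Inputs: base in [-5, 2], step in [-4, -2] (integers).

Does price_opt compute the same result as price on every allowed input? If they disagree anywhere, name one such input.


Equivalent — the differences include comparison usage differs; also boolean connective usage differs, yet no declared input distinguishes the two.
One worked example (base=2, step=-2) — price: delta becomes 2; next count becomes 9; next ((delta * 8) <= (-2)) evaluates to false; next delta becomes 6; next result becomes 0; next at pos=2:; next result becomes 54; next result becomes 6; next final value 9; price_opt: delta becomes 2; next count becomes 9; next (!((-2) >= (delta * 8))) evaluates to true; next delta becomes 6; next result becomes 0; next at pos=2:; next result becomes 54; next result becomes 6; next final value 9; agreement on 9.
Across all 24 domain points the two functions coincide.
verdict: equivalent


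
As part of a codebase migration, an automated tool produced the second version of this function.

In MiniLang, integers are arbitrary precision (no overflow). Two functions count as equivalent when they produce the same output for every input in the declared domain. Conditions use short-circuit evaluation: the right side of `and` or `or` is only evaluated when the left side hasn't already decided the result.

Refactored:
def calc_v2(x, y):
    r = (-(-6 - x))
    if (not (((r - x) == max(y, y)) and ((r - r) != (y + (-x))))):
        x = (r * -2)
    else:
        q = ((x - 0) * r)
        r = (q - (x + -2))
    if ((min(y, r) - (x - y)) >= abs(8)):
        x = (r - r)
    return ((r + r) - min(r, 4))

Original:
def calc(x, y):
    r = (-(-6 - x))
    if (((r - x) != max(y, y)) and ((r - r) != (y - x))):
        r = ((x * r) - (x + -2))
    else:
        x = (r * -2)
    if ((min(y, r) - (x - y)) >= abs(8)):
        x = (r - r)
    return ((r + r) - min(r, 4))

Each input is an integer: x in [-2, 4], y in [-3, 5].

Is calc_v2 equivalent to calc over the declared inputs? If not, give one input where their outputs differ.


Input x=-2, y=-3: -4 from calc versus 4 from calc_v2.
verdict: not equivalent; witness: x=-2, y=-3


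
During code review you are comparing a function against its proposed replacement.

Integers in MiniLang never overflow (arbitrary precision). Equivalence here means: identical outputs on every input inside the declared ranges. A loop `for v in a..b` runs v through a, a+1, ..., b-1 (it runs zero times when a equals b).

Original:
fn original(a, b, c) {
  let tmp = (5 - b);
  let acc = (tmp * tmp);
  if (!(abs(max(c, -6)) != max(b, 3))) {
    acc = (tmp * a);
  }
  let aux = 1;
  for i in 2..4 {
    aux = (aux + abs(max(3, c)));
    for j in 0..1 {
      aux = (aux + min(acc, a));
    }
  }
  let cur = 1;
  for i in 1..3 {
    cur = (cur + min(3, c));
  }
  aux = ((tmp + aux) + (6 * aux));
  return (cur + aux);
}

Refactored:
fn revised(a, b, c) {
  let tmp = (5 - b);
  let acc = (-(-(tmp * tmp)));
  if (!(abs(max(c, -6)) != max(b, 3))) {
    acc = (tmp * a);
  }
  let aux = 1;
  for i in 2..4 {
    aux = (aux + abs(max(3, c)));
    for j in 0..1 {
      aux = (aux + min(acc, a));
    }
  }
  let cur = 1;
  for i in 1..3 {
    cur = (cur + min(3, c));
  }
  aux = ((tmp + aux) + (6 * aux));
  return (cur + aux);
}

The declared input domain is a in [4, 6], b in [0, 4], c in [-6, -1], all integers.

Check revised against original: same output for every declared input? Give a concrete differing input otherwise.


The two versions differ — the changes include same computation, different form.
One worked example (a=5, b=1, c=-4) — original: tmp = 4; acc = 16; (!(abs(max(c, -6)) != max(b, 3))) -> false; aux = 1; [i=2]; aux = 4; [j=0]; aux = 9; [i=3]; aux = 12; [j=0]; aux = 17; cur = 1; [i=1]; cur = -3; [i=2]; cur = -7; aux = 123; return 116; revised: tmp = 4; acc = 16; (!(abs(max(c, -6)) != max(b, 3))) -> false; aux = 1; [i=2]; aux = 4; [j=0]; aux = 9; [i=3]; aux = 12; [j=0]; aux = 17; cur = 1; [i=1]; cur = -3; [i=2]; cur = -7; aux = 123; return 116; agreement on 116.
Checked all 90 inputs in the declared domain: the outputs agree on every one.
verdict: equivalent


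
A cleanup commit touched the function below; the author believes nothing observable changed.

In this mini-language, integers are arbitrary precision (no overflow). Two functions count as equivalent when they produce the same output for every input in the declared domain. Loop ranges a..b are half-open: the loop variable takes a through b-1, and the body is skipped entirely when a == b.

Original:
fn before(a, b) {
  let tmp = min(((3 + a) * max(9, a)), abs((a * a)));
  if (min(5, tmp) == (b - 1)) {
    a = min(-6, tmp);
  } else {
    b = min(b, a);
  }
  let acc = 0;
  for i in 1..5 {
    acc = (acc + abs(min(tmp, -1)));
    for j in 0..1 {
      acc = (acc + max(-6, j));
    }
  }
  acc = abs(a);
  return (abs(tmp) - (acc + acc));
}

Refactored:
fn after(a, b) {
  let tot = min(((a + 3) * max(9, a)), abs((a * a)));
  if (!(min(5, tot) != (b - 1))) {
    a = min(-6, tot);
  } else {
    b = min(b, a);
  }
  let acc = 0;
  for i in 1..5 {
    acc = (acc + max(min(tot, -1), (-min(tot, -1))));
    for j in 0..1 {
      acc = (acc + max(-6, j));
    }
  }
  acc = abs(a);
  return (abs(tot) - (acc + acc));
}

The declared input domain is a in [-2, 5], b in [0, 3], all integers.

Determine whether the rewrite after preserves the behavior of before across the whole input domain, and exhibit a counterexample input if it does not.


The two versions differ — the changes include local variable names differ; comparison usage differs; constant usage differs; min/max/abs usage differs; boolean connective usage differs.
As a probe, take a=-1, b=0: before runs tmp := 1 | (min(5, tmp) == (b - 1)): false | b := -1 | acc := 0 | iter i=1: | acc := 1 | iter j=0: | acc := 1 | iter i=2: | acc := 2 | iter j=0: | acc := 2 | iter i=3: | acc := 3 | iter j=0: | acc := 3 | iter i=4: | acc := 4 | iter j=0: | acc := 4 | acc := 1 | result -1; after runs tot := 1 | (!(min(5, tot) != (b - 1))): false | b := -1 | acc := 0 | iter i=1: | acc := 1 | iter j=0: | acc := 1 | iter i=2: | acc := 2 | iter j=0: | acc := 2 | iter i=3: | acc := 3 | iter j=0: | acc := 3 | iter i=4: | acc := 4 | iter j=0: | acc := 4 | acc := 1 | result -1; both end at -1.
Across all 32 domain points the two functions coincide.
verdict: equivalent


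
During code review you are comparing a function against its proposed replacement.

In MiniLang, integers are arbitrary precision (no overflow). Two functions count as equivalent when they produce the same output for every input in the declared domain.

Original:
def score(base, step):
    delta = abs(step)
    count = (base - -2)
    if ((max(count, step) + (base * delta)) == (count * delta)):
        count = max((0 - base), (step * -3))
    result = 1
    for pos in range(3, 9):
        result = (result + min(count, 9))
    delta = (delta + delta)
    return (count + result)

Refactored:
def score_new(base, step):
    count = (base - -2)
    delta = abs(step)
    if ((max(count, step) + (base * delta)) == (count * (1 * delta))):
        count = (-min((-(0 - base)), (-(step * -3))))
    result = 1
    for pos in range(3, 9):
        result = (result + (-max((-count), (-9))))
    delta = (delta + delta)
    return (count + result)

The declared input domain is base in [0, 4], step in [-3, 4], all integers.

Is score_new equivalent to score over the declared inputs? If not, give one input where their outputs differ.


Reading the diff, among the changes: constant usage differs; arithmetic usage differs.
One worked example (base=1, step=1) — score: delta becomes 1; next count becomes 3; next ((max(count, step) + (base * delta)) == (count * delta)) evaluates to false; next result becomes 1; next at pos=3:; next result becomes 4; next at pos=4:; next result becomes 7; next at pos=5:; next result becomes 10; next at pos=6:; next result becomes 13; next at pos=7:; next result becomes 16; next at pos=8:; next result becomes 19; next delta becomes 2; next final value 22; score_new: count becomes 3; next delta becomes 1; next ((max(count, step) + (base * delta)) == (count * (1 * delta))) evaluates to false; next result becomes 1; next at pos=3:; next result becomes 4; next at pos=4:; next result becomes 7; next at pos=5:; next result becomes 10; next at pos=6:; next result becomes 13; next at pos=7:; next result becomes 16; next at pos=8:; next result becomes 19; next delta becomes 2; next final value 22; agreement on 22.
Checked all 40 inputs in the declared domain: the outputs agree on every one.
verdict: equivalent


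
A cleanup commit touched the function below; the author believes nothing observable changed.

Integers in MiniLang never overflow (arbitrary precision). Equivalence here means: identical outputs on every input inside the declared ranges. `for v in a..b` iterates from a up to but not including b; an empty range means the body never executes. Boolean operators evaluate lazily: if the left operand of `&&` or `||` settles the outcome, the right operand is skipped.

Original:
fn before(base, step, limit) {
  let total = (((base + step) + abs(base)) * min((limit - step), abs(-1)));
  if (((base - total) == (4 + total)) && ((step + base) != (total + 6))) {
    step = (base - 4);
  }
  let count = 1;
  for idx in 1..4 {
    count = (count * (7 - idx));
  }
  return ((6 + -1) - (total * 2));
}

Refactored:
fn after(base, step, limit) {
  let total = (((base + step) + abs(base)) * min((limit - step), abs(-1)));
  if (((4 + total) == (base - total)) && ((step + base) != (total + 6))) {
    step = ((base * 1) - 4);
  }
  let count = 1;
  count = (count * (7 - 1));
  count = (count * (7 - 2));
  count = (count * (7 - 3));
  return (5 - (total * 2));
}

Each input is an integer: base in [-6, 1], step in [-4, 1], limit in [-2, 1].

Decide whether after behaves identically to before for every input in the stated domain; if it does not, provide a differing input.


Side by side, the visible changes include: statement counts differ; constant usage differs; arithmetic usage differs; local variable names differ; loop structure differs.
Spot check at base=-3, step=0, limit=-2 — before: total := 0 | (((base - total) == (4 + total)) && ((step + base) != (total + 6))): false | count := 1 | iter idx=1: | count := 6 | iter idx=2: | count := 30 | iter idx=3: | count := 120 | result 5. after: total := 0 | (((4 + total) == (base - total)) && ((step + base) != (total + 6))): false | count := 1 | count := 6 | count := 30 | count := 120 | result 5. Both give 5.
Every one of the 192 inputs gives matching results.
verdict: equivalent


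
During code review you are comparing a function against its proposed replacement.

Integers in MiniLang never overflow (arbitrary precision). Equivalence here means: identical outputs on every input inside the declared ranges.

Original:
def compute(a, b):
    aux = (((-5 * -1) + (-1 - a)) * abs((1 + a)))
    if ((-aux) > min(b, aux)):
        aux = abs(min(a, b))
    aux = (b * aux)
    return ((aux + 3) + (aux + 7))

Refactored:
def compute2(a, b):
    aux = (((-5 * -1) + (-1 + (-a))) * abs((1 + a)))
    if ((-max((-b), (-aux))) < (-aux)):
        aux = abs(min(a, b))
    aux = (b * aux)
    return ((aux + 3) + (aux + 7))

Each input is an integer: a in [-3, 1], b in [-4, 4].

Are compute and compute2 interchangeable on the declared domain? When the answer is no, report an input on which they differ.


The two are interchangeable: comparison usage differs, min/max/abs usage differs, arithmetic usage differs, and every declared input agrees.
As a probe, take a=-1, b=3: compute runs aux=0, then ((-aux) > min(b, aux)) is false, then aux=0, then returns 10; compute2 runs aux=0, then ((-max((-b), (-aux))) < (-aux)) is false, then aux=0, then returns 10; both end at 10.
Every one of the 45 inputs gives matching results.
verdict: equivalent


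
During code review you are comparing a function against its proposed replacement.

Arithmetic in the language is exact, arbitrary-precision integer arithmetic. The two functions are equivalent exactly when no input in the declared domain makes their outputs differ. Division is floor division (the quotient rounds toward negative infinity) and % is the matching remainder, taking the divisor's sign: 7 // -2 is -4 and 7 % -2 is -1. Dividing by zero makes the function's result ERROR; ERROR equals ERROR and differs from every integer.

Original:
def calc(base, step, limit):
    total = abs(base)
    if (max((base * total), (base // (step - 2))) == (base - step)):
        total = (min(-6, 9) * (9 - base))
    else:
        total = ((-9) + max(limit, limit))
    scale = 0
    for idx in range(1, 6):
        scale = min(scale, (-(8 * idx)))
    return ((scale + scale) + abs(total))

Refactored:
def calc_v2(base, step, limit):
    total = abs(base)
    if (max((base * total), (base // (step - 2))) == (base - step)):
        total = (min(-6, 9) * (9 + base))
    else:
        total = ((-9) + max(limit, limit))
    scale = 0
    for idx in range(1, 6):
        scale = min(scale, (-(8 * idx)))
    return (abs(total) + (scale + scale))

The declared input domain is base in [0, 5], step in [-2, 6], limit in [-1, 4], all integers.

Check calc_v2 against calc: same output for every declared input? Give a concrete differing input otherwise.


At base=1, step=0, limit=-1: calc gives -32, calc_v2 gives -20.
verdict: not equivalent; witness: base=1, step=0, limit=-1


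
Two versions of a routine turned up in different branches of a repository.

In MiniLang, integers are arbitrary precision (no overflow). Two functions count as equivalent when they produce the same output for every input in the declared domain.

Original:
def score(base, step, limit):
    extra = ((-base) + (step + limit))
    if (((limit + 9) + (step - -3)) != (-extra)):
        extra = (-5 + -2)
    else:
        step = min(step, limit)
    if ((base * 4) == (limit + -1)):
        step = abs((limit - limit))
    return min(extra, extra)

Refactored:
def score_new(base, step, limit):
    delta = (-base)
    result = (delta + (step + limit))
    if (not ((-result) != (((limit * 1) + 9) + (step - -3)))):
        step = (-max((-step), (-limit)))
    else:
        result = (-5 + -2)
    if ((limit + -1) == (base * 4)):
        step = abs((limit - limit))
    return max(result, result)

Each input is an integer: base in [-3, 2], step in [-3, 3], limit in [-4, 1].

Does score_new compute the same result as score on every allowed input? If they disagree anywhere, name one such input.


Whatever the rewrite altered, no input in the stated domain can expose a difference; all 252 inputs agree.
verdict: equivalent


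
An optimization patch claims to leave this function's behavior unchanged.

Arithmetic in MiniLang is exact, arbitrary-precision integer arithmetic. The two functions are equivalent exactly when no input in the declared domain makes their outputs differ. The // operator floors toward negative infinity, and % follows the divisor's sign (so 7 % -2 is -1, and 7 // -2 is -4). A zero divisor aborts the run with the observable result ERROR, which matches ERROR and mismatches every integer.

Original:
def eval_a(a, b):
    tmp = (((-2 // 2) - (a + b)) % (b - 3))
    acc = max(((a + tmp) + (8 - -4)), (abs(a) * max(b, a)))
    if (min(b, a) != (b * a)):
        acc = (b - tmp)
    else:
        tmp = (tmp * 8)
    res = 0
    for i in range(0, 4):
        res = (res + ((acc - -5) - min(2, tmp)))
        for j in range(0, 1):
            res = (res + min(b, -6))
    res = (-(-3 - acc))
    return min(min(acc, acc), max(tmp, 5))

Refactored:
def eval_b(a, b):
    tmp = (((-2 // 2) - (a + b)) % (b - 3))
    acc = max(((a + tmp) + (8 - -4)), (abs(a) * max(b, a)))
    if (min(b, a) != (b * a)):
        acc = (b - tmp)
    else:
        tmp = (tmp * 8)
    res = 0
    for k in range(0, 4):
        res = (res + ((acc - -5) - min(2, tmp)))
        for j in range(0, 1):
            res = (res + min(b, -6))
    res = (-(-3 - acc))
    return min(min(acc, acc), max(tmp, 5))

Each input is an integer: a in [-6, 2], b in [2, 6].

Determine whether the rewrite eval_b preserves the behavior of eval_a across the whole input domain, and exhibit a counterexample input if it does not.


Behavior is preserved: although local variable names differ, the outputs never diverge.
One worked example (a=2, b=2) — eval_a: tmp becomes 0; next acc becomes 14; next (min(b, a) != (b * a)) evaluates to true; next acc becomes 2; next res becomes 0; next at i=0:; next res becomes 7; next at j=0:; next res becomes 1; next at i=1:; next res becomes 8; next at j=0:; next res becomes 2; next at i=2:; next res becomes 9; next at j=0:; next res becomes 3; next at i=3:; next res becomes 10; next at j=0:; next res becomes 4; next res becomes 5; next final value 2; eval_b: tmp becomes 0; next acc becomes 14; next (min(b, a) != (b * a)) evaluates to true; next acc becomes 2; next res becomes 0; next at k=0:; next res becomes 7; next at j=0:; next res becomes 1; next at k=1:; next res becomes 8; next at j=0:; next res becomes 2; next at k=2:; next res becomes 9; next at j=0:; next res becomes 3; next at k=3:; next res becomes 10; next at j=0:; next res becomes 4; next res becomes 5; next final value 2; agreement on 2.
Across all 45 domain points the two functions coincide.
verdict: equivalent


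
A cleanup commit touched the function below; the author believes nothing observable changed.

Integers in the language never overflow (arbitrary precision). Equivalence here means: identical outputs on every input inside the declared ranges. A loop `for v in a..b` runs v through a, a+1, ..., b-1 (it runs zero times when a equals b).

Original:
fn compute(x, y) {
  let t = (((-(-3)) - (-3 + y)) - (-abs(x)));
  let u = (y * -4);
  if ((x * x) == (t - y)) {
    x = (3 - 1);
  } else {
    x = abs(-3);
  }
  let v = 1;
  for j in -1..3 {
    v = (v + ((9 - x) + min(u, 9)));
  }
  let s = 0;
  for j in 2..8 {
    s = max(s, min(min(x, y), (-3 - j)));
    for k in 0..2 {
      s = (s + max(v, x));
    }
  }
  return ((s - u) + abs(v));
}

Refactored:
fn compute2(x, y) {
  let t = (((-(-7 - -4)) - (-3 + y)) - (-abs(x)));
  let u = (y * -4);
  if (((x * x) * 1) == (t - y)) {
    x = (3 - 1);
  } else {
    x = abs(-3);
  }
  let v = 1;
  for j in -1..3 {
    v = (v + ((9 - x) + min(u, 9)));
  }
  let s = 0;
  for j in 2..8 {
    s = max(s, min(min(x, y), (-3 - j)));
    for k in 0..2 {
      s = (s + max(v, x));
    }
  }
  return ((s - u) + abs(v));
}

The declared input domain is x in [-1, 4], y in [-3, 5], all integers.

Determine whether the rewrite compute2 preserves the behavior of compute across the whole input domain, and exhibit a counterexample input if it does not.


The two versions differ — the changes include constant usage differs; arithmetic usage differs.
As a probe, take x=2, y=1: compute runs t becomes 7; next u becomes -4; next ((x * x) == (t - y)) evaluates to false; next x becomes 3; next v becomes 1; next at j=-1:; next v becomes 3; next at j=0:; next v becomes 5; next at j=1:; next v becomes 7; next at j=2:; next v becomes 9; next s becomes 0; next at j=2:; next s becomes 0; next at k=0:; next s becomes 9; next at k=1:; next s becomes 18; next at j=3:; next s becomes 18; next at k=0:; next s becomes 27; next at k=1:; next s becomes 36; next at j=4:; next s becomes 36; next at k=0:; next s becomes 45; next at k=1:; next s becomes 54; next at j=5:; next s becomes 54; next at k=0:; next s becomes 63; next at k=1:; next s becomes 72; next at j=6:; next s becomes 72; next at k=0:; next s becomes 81; next at k=1:; next s becomes 90; next at j=7:; next s becomes 90; next at k=0:; next s becomes 99; next at k=1:; next s becomes 108; next final value 121; compute2 runs t becomes 7; next u becomes -4; next (((x * x) * 1) == (t - y)) evaluates to false; next x becomes 3; next v becomes 1; next at j=-1:; next v becomes 3; next at j=0:; next v becomes 5; next at j=1:; next v becomes 7; next at j=2:; next v becomes 9; next s becomes 0; next at j=2:; next s becomes 0; next at k=0:; next s becomes 9; next at k=1:; next s becomes 18; next at j=3:; next s becomes 18; next at k=0:; next s becomes 27; next at k=1:; next s becomes 36; next at j=4:; next s becomes 36; next at k=0:; next s becomes 45; next at k=1:; next s becomes 54; next at j=5:; next s becomes 54; next at k=0:; next s becomes 63; next at k=1:; next s becomes 72; next at j=6:; next s becomes 72; next at k=0:; next s becomes 81; next at k=1:; next s becomes 90; next at j=7:; next s becomes 90; next at k=0:; next s becomes 99; next at k=1:; next s becomes 108; next final value 121; both end at 121.
Every one of the 54 inputs gives matching results.
verdict: equivalent


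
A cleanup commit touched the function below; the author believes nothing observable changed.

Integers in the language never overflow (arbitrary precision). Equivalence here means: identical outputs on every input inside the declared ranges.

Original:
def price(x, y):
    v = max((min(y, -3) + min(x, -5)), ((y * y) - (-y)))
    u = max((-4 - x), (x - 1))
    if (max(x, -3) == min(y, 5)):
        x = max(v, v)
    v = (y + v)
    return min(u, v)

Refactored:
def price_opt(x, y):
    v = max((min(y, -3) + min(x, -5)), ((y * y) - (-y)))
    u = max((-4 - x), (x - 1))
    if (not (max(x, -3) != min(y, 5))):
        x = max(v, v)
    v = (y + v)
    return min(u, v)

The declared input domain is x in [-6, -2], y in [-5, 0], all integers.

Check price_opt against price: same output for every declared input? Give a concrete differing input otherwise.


Behavior is preserved: although boolean connective usage differs, comparison usage differs, the outputs never diverge.
Tracing x=-2, y=0: price: v := 0 | u := -2 | (max(x, -3) == min(y, 5)): false | v := 0 | result -2 | price_opt: v := 0 | u := -2 | (not (max(x, -3) != min(y, 5))): false | v := 0 | result -2 — matching result -2.
An exhaustive pass over the 30 declared inputs shows identical outputs.
verdict: equivalent
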